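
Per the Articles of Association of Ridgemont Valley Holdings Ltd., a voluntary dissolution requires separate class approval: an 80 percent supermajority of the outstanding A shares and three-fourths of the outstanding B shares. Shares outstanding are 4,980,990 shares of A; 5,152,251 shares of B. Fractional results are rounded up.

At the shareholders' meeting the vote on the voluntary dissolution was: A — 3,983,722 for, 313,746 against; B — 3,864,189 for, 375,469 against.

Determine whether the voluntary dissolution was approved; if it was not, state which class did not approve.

Not approved — the A shares did not give the required vote.

A: 4/5 of 4980990 = 3984792; 3,984,792 required, 3,983,722 in favor — not approved.
B: 3/4 of 5152251 = 3864188.25, rounded up to 3864189; 3,864,189 required, 3,864,189 in favor — approved.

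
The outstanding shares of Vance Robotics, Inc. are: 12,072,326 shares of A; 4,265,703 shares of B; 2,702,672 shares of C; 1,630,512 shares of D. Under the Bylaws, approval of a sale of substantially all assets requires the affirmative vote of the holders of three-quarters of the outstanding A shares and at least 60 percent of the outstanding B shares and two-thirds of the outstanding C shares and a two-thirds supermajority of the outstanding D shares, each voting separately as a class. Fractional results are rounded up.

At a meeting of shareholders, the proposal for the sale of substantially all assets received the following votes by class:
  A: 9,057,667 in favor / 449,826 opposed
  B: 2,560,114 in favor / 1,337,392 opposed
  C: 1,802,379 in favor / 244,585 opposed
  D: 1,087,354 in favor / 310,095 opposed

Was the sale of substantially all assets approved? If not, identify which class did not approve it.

Approved — every class gave the required vote.

A: 3/4 of 12072326 = 9054244.50, rounded up to 9054245; 9,054,245 required, 9,057,667 in favor — approved.
B: 3/5 of 4265703 = 2559421.80, rounded up to 2559422; 2,559,422 required, 2,560,114 in favor — approved.
C: 2/3 of 2702672 = 1801781.33, rounded up to 1801782; 1,801,782 required, 1,802,379 in favor — approved.
D: 2/3 of 1630512 = 1087008; 1,087,008 required, 1,087,354 in favor — approved.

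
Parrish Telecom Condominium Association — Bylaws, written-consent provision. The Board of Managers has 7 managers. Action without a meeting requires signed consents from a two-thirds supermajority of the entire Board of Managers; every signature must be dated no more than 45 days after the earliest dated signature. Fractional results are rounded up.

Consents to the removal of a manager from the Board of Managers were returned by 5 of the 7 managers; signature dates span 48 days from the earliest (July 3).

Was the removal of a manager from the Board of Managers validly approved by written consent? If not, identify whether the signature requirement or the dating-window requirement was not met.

Not effective — dating-window requirement not satisfied.

Signatures required: a two-thirds supermajority of 7 — 2/3 of 7 = 4.67, rounded up to 5, so 5 needed; 5 signed. Sufficient.
Dating window: the latest signature is 48 days after the earliest; the limit is 45 days. Outside the window.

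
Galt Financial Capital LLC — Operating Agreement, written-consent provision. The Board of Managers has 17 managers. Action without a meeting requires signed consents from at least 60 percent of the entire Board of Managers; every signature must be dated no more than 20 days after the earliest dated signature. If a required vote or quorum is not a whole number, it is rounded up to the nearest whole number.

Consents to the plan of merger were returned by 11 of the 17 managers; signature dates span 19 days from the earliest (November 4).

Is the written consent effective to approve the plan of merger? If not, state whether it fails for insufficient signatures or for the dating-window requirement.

Signatures required: at least 60 percent of 17 — 3/5 of 17 = 10.20, rounded up to 11, so 11 needed; 11 signed. Sufficient.
Dating window: the latest signature is 19 days after the earliest; the limit is 20 days. Within the window.

Effective — both the signature and dating-window requirements are satisfied.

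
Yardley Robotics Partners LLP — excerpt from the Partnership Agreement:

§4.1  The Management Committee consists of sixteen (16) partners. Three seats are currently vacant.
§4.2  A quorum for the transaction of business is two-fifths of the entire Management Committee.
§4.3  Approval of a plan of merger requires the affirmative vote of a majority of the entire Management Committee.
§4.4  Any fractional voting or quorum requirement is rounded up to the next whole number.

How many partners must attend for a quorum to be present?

2/5 of 16 = 6.40, rounded up to 7.

7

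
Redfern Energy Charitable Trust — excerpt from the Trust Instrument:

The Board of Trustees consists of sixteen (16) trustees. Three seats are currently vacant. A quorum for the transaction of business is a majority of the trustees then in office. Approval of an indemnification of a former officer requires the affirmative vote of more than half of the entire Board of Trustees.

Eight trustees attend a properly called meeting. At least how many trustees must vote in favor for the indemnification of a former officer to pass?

The indemnification of a former officer requires a majority of the entire Board of Trustees (16).
A majority of 16 is 9.
(Only 8 can vote, so the indemnification of a former officer cannot pass at this meeting, but the required vote is still 9.)

9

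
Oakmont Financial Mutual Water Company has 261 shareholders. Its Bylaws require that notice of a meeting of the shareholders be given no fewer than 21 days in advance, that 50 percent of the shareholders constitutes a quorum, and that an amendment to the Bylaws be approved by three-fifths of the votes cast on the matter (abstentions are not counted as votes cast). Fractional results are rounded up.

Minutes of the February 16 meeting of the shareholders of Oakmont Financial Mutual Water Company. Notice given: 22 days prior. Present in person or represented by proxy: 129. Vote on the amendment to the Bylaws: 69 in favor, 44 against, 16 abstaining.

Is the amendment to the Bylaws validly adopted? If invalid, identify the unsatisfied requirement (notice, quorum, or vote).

Invalid — quorum requirement not satisfied.

Notice: 22 days given; 21 required. Satisfied.
Quorum: 50% of 261 = 130.50, rounded up to 131; 129 present. Not satisfied.
Vote: requires three-fifths of the votes cast (129 − 16 abstaining = 113); 3/5 of 113 = 67.80, rounded up to 68, so 68 needed; 69 in favor. Satisfied.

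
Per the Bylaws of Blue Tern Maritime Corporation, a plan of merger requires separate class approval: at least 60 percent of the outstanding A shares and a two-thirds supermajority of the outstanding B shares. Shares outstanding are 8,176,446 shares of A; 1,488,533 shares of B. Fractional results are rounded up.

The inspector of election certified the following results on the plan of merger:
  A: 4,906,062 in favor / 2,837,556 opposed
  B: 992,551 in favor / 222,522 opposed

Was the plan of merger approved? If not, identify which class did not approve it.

Approved — every class gave the required vote.

A: 3/5 of 8176446 = 4905867.60, rounded up to 4905868; 4,905,868 required, 4,906,062 in favor — approved.
B: 2/3 of 1488533 = 992355.33, rounded up to 992356; 992,356 required, 992,551 in favor — approved.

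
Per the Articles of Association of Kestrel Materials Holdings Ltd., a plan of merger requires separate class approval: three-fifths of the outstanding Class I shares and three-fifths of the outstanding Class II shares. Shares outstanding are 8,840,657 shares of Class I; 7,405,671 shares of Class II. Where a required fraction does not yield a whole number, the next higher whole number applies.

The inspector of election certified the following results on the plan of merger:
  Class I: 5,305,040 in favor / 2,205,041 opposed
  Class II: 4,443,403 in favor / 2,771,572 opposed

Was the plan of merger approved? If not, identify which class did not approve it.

Approved — every class gave the required vote.

Class I: 3/5 of 8840657 = 5304394.20, rounded up to 5304395; 5,304,395 required, 5,305,040 in favor — approved.
Class II: 3/5 of 7405671 = 4443402.60, rounded up to 4443403; 4,443,403 required, 4,443,403 in favor — approved.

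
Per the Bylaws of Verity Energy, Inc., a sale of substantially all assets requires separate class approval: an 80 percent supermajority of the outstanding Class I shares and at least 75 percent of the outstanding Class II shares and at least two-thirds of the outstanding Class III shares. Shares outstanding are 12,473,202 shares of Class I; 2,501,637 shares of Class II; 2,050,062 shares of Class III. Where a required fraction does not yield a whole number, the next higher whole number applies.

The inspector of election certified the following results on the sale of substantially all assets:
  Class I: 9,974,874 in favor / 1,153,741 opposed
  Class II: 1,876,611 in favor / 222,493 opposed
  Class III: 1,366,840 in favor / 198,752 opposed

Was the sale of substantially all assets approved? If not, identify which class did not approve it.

Class I: 4/5 of 12473202 = 9978561.60, rounded up to 9978562; 9,978,562 required, 9,974,874 in favor — not approved.
Class II: 3/4 of 2501637 = 1876227.75, rounded up to 1876228; 1,876,228 required, 1,876,611 in favor — approved.
Class III: 2/3 of 2050062 = 1366708; 1,366,708 required, 1,366,840 in favor — approved.

Not approved — the Class I shares did not give the required vote.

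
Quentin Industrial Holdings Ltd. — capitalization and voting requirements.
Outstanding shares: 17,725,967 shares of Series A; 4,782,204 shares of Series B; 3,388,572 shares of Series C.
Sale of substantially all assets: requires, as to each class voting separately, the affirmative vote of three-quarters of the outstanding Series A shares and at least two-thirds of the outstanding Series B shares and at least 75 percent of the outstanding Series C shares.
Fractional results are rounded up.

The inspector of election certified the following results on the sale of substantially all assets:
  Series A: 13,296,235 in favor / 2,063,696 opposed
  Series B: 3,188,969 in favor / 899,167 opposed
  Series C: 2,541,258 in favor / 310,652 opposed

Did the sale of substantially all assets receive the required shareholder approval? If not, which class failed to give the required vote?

Series A: 3/4 of 17725967 = 13294475.25, rounded up to 13294476; 13,294,476 required, 13,296,235 in favor — approved.
Series B: 2/3 of 4782204 = 3188136; 3,188,136 required, 3,188,969 in favor — approved.
Series C: 3/4 of 3388572 = 2541429; 2,541,429 required, 2,541,258 in favor — not approved.

Not approved — the Series C shares did not give the required vote.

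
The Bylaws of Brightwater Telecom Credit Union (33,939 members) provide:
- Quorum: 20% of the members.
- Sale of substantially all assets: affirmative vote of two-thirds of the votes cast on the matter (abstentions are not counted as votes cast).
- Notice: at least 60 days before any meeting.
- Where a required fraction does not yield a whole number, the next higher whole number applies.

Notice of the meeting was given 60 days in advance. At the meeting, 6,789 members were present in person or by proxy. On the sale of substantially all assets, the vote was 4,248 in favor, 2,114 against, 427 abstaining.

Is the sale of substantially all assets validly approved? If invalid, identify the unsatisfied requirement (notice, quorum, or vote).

Valid — all requirements satisfied.

Notice: 60 days given; 60 required. Satisfied.
Quorum: 20% of 33,939 = 6,787.80, rounded up to 6,788; 6,789 present. Satisfied.
Vote: requires two-thirds of the votes cast (6,789 − 427 abstaining = 6,362); 2/3 of 6362 = 4241.33, rounded up to 4242, so 4,242 needed; 4,248 in favor. Satisfied.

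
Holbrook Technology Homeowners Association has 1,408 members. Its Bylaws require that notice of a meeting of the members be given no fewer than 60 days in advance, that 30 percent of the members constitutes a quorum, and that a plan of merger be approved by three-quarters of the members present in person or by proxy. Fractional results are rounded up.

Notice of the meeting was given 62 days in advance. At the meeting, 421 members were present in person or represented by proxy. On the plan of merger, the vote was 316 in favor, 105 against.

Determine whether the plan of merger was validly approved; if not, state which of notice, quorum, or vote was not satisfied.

Notice: 62 days given; 60 required. Satisfied.
Quorum: 30% of 1,408 = 422.40, rounded up to 423; 421 present. Not satisfied.
Vote: requires three-fourths of those present (421); 3/4 of 421 = 315.75, rounded up to 316, so 316 needed; 316 in favor. Satisfied.

Invalid — quorum requirement not satisfied.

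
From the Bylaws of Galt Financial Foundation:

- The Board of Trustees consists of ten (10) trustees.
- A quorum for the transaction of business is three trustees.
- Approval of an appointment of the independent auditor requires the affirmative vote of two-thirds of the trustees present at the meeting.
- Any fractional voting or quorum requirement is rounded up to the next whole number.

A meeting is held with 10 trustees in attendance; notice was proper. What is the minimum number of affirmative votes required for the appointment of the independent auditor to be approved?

The appointment of the independent auditor requires two-thirds of the trustees present (10).
2/3 of 10 = 6.67, rounded up to 7.

7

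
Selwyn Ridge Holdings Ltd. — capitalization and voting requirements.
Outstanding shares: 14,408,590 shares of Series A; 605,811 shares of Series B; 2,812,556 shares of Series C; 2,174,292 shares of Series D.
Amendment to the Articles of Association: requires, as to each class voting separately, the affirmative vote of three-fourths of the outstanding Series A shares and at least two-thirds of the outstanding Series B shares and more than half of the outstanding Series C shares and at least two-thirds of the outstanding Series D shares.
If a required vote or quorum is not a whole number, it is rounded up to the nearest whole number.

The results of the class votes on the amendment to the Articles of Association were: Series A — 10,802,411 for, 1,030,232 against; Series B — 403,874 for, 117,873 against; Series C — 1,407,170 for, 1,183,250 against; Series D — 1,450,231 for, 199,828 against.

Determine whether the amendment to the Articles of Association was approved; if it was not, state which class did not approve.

Series A: 3/4 of 14408590 = 10806442.50, rounded up to 10806443; 10,806,443 required, 10,802,411 in favor — not approved.
Series B: 2/3 of 605811 = 403874; 403,874 required, 403,874 in favor — approved.
Series C: a majority of 2812556 is 1406279; 1,406,279 required, 1,407,170 in favor — approved.
Series D: 2/3 of 2174292 = 1449528; 1,449,528 required, 1,450,231 in favor — approved.

Not approved — the Series A shares did not give the required vote.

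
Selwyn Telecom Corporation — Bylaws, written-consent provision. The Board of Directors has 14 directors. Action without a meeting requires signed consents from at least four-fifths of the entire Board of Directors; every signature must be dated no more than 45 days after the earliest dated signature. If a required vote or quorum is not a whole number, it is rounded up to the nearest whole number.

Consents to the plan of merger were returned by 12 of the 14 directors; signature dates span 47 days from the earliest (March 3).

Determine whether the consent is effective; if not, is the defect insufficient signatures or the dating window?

Not effective — dating-window requirement not satisfied.

Signatures required: at least four-fifths of 14 — 4/5 of 14 = 11.20, rounded up to 12, so 12 needed; 12 signed. Sufficient.
Dating window: the latest signature is 47 days after the earliest; the limit is 45 days. Outside the window.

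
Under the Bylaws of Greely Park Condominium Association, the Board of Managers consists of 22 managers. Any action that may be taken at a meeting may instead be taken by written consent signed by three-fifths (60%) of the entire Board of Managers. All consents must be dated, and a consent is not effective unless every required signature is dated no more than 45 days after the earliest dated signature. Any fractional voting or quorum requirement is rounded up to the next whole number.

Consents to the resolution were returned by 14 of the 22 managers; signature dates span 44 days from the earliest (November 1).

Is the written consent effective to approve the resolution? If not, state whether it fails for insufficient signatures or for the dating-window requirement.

Effective — both the signature and dating-window requirements are satisfied.

Signatures required: three-fifths (60%) of 22 — 3/5 of 22 = 13.20, rounded up to 14, so 14 needed; 14 signed. Sufficient.
Dating window: the latest signature is 44 days after the earliest; the limit is 45 days. Within the window.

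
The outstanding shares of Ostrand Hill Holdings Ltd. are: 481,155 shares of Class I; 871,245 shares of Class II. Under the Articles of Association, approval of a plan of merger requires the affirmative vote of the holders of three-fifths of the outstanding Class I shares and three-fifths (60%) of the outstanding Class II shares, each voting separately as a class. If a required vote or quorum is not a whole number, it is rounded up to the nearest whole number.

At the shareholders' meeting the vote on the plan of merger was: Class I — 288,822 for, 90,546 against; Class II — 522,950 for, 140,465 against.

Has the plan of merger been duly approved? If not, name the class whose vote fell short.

Approved — every class gave the required vote.

Class I: 3/5 of 481155 = 288693; 288,693 required, 288,822 in favor — approved.
Class II: 3/5 of 871245 = 522747; 522,747 required, 522,950 in favor — approved.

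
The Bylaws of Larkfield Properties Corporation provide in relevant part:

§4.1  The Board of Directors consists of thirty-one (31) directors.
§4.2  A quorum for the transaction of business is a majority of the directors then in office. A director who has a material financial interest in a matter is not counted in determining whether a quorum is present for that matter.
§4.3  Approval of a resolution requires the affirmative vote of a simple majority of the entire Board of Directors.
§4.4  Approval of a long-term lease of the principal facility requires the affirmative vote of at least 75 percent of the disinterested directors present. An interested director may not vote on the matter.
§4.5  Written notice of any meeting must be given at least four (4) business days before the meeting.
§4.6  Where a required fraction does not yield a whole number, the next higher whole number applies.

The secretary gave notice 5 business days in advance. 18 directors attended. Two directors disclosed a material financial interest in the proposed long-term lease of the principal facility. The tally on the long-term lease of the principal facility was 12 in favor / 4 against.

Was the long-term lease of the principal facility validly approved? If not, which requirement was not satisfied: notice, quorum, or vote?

Valid — all requirements satisfied.

Notice: 5 business days given; 4 required (5 ≥ 4). Satisfied.
Quorum: 18 present, but the 2 interested directors do not count, leaving 16. Quorum is 16. Satisfied.
Vote: the long-term lease of the principal facility requires three-fourths of the disinterested directors present (18 − 2 = 16). 3/4 of 16 = 12, so 12 affirmative votes are needed; 12 voted in favor. Satisfied.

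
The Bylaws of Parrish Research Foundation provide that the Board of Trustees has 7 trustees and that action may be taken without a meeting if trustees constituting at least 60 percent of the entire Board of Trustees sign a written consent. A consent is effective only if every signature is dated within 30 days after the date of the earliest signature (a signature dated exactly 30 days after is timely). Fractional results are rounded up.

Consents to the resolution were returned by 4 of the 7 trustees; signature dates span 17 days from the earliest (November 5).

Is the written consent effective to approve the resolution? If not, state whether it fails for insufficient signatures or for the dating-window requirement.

Not effective — insufficient signatures.

Signatures required: at least 60 percent of 7 — 3/5 of 7 = 4.20, rounded up to 5, so 5 needed; 4 signed. Insufficient.
Dating window: the latest signature is 17 days after the earliest; the limit is 30 days. Within the window.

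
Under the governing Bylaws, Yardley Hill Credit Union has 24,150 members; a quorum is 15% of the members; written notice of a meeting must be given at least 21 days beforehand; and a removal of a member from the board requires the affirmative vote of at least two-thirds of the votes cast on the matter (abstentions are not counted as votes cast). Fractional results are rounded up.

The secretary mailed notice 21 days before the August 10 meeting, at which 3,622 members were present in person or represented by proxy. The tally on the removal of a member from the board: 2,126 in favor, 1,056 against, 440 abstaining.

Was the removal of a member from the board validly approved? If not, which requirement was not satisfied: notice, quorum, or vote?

Invalid — quorum requirement not satisfied.

Notice: 21 days given; 21 required. Satisfied.
Quorum: 15% of 24,150 = 3,622.50, rounded up to 3,623; 3,622 present. Not satisfied.
Vote: requires two-thirds of the votes cast (3,622 − 440 abstaining = 3,182); 2/3 of 3182 = 2121.33, rounded up to 2122, so 2,122 needed; 2,126 in favor. Satisfied.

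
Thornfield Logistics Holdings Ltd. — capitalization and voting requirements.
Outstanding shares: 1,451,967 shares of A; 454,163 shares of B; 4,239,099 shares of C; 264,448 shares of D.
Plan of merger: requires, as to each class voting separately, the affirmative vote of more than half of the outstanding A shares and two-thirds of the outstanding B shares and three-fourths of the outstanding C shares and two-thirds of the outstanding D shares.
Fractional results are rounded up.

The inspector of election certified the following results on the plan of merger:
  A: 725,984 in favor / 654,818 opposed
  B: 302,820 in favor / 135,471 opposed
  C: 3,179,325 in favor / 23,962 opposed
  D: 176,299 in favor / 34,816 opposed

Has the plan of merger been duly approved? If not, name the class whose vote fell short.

A: a majority of 1451967 is 725984; 725,984 required, 725,984 in favor — approved.
B: 2/3 of 454163 = 302775.33, rounded up to 302776; 302,776 required, 302,820 in favor — approved.
C: 3/4 of 4239099 = 3179324.25, rounded up to 3179325; 3,179,325 required, 3,179,325 in favor — approved.
D: 2/3 of 264448 = 176298.67, rounded up to 176299; 176,299 required, 176,299 in favor — approved.

Approved — every class gave the required vote.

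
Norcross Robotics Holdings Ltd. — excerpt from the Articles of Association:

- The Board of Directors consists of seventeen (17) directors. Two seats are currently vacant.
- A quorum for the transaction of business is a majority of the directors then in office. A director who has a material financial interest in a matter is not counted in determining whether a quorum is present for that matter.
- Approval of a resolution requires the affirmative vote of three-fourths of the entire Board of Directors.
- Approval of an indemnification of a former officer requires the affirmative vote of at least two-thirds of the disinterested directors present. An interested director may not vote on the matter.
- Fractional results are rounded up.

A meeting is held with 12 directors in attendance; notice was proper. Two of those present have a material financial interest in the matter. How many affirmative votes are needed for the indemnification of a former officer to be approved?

7

The indemnification of a former officer requires two-thirds of the disinterested directors present (12 − 2 = 10).
2/3 of 10 = 6.67, rounded up to 7.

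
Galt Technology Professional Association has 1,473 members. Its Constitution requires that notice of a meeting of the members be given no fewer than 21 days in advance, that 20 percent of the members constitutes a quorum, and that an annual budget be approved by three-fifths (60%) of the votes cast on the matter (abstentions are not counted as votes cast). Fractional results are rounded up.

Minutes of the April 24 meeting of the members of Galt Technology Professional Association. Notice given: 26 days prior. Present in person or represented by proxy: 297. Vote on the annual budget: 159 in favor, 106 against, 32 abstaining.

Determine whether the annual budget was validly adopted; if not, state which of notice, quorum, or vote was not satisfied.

Notice: 26 days given; 21 required. Satisfied.
Quorum: 20% of 1,473 = 294.60, rounded up to 295; 297 present. Satisfied.
Vote: requires three-fifths of the votes cast (297 − 32 abstaining = 265); 3/5 of 265 = 159, so 159 needed; 159 in favor. Satisfied.

Valid — all requirements satisfied.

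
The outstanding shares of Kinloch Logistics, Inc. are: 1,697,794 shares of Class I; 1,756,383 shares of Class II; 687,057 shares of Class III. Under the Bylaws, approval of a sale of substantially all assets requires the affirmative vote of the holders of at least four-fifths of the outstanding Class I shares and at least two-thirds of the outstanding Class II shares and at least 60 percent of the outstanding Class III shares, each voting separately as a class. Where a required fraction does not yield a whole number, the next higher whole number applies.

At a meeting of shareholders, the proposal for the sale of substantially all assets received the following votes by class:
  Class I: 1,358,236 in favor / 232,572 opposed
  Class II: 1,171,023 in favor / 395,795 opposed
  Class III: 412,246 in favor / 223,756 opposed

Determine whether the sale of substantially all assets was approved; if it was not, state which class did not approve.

Approved — every class gave the required vote.

Class I: 4/5 of 1697794 = 1358235.20, rounded up to 1358236; 1,358,236 required, 1,358,236 in favor — approved.
Class II: 2/3 of 1756383 = 1170922; 1,170,922 required, 1,171,023 in favor — approved.
Class III: 3/5 of 687057 = 412234.20, rounded up to 412235; 412,235 required, 412,246 in favor — approved.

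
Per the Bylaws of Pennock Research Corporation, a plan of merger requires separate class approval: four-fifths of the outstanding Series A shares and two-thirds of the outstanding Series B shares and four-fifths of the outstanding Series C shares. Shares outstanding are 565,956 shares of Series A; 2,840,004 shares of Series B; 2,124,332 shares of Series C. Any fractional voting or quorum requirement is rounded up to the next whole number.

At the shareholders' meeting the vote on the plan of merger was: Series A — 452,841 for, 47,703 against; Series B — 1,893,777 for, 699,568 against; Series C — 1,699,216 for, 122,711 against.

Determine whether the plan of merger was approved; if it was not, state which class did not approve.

Series A: 4/5 of 565956 = 452764.80, rounded up to 452765; 452,765 required, 452,841 in favor — approved.
Series B: 2/3 of 2840004 = 1893336; 1,893,336 required, 1,893,777 in favor — approved.
Series C: 4/5 of 2124332 = 1699465.60, rounded up to 1699466; 1,699,466 required, 1,699,216 in favor — not approved.

Not approved — the Series C shares did not give the required vote.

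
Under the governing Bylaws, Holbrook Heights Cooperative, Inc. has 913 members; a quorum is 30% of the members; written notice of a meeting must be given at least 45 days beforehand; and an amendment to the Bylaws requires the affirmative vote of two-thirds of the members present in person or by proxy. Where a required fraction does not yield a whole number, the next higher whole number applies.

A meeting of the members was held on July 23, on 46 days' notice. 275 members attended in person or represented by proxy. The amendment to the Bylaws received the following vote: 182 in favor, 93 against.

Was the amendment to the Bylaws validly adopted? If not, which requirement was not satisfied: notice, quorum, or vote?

Invalid — vote requirement not satisfied.

Notice: 46 days given; 45 required. Satisfied.
Quorum: 30% of 913 = 273.90, rounded up to 274; 275 present. Satisfied.
Vote: requires two-thirds of those present (275); 2/3 of 275 = 183.33, rounded up to 184, so 184 needed; 182 in favor. Not satisfied.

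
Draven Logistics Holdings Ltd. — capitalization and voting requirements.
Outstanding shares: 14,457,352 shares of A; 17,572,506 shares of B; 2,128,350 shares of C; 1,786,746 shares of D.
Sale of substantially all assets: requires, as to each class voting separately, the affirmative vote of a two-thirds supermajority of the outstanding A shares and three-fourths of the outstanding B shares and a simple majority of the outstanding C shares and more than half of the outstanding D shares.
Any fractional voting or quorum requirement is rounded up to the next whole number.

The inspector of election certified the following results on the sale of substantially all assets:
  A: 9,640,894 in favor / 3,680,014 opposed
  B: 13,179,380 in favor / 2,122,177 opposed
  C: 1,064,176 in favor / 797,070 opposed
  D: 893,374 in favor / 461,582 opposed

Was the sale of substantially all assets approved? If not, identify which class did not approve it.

A: 2/3 of 14457352 = 9638234.67, rounded up to 9638235; 9,638,235 required, 9,640,894 in favor — approved.
B: 3/4 of 17572506 = 13179379.50, rounded up to 13179380; 13,179,380 required, 13,179,380 in favor — approved.
C: a majority of 2128350 is 1064176; 1,064,176 required, 1,064,176 in favor — approved.
D: a majority of 1786746 is 893374; 893,374 required, 893,374 in favor — approved.

Approved — every class gave the required vote.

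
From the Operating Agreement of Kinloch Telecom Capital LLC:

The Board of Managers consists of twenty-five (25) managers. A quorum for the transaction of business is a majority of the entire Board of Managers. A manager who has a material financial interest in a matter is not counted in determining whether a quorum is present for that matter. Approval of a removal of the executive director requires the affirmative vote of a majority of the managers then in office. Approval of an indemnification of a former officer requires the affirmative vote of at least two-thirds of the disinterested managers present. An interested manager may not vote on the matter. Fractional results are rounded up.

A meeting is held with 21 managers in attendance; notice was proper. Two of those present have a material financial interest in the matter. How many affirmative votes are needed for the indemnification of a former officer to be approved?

The indemnification of a former officer requires two-thirds of the disinterested managers present (21 − 2 = 19).
2/3 of 19 = 12.67, rounded up to 13.

13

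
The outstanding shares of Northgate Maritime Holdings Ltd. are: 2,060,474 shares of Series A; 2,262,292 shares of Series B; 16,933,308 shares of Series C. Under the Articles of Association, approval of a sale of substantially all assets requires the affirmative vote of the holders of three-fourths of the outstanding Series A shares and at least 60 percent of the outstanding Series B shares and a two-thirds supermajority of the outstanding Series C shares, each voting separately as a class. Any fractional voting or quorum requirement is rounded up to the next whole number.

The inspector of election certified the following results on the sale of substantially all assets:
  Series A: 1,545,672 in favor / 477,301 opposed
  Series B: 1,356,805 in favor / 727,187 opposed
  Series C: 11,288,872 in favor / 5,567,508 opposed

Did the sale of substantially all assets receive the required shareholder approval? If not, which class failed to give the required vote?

Not approved — the Series B shares did not give the required vote.

Series A: 3/4 of 2060474 = 1545355.50, rounded up to 1545356; 1,545,356 required, 1,545,672 in favor — approved.
Series B: 3/5 of 2262292 = 1357375.20, rounded up to 1357376; 1,357,376 required, 1,356,805 in favor — not approved.
Series C: 2/3 of 16933308 = 11288872; 11,288,872 required, 11,288,872 in favor — approved.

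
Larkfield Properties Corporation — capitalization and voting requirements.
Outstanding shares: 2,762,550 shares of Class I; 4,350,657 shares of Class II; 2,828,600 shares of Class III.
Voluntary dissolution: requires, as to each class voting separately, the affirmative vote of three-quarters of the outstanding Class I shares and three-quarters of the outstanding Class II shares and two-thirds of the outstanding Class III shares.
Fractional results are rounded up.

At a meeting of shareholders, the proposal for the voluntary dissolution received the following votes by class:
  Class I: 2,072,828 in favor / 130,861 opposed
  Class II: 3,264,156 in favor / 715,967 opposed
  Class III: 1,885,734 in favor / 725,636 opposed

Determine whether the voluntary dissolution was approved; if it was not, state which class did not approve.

Approved — every class gave the required vote.

Class I: 3/4 of 2762550 = 2071912.50, rounded up to 2071913; 2,071,913 required, 2,072,828 in favor — approved.
Class II: 3/4 of 4350657 = 3262992.75, rounded up to 3262993; 3,262,993 required, 3,264,156 in favor — approved.
Class III: 2/3 of 2828600 = 1885733.33, rounded up to 1885734; 1,885,734 required, 1,885,734 in favor — approved.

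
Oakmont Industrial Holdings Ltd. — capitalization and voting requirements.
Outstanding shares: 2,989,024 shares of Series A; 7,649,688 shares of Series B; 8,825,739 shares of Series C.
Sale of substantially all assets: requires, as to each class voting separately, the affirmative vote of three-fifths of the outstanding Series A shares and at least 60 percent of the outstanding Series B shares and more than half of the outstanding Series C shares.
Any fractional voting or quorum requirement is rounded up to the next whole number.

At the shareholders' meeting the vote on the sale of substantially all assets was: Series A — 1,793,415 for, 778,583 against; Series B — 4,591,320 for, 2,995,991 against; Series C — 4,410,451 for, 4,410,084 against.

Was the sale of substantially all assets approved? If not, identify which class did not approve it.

Series A: 3/5 of 2989024 = 1793414.40, rounded up to 1793415; 1,793,415 required, 1,793,415 in favor — approved.
Series B: 3/5 of 7649688 = 4589812.80, rounded up to 4589813; 4,589,813 required, 4,591,320 in favor — approved.
Series C: a majority of 8825739 is 4412870; 4,412,870 required, 4,410,451 in favor — not approved.

Not approved — the Series C shares did not give the required vote.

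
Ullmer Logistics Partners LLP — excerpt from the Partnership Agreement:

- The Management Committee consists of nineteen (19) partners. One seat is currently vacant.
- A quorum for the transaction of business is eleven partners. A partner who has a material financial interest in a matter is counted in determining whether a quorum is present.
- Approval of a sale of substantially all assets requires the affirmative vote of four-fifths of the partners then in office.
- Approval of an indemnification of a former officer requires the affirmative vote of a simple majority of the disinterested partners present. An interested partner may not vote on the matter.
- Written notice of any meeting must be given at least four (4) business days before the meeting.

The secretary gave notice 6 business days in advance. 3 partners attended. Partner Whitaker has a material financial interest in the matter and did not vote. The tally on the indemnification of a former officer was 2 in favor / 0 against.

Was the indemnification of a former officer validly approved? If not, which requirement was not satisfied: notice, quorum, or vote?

Invalid — quorum requirement not satisfied.

Notice: 6 business days given; 4 required (6 ≥ 4). Satisfied.
Quorum: 3 present (interested partners count toward quorum); quorum is 11. Not satisfied.
Vote: the indemnification of a former officer requires a majority of the disinterested partners present (3 − 1 = 2). A majority of 2 is 2, so 2 affirmative votes are needed; 2 voted in favor. Satisfied. (Moot — without a quorum no business can be validly transacted.)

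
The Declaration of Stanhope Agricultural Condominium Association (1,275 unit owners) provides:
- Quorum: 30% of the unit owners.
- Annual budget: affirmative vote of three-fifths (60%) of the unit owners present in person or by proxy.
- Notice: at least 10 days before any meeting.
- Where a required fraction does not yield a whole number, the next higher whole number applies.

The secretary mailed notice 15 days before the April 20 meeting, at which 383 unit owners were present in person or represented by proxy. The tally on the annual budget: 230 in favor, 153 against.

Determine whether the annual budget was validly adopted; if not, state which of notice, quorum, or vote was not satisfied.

Valid — all requirements satisfied.

Notice: 15 days given; 10 required. Satisfied.
Quorum: 30% of 1,275 = 382.50, rounded up to 383; 383 present. Satisfied.
Vote: requires three-fifths of those present (383); 3/5 of 383 = 229.80, rounded up to 230, so 230 needed; 230 in favor. Satisfied.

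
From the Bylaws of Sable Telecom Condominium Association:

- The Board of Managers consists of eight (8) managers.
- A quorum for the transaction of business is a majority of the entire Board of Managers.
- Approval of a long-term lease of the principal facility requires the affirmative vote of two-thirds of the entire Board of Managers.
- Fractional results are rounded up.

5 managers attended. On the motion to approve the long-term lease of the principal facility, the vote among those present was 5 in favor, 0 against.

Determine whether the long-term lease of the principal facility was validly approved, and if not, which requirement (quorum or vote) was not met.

Quorum: 5 present; quorum is 5. Satisfied.
Vote: the long-term lease of the principal facility requires two-thirds of the entire Board of Managers (8). 2/3 of 8 = 5.33, rounded up to 6, so 6 affirmative votes are needed; 5 voted in favor. Not satisfied.

Invalid — vote requirement not satisfied.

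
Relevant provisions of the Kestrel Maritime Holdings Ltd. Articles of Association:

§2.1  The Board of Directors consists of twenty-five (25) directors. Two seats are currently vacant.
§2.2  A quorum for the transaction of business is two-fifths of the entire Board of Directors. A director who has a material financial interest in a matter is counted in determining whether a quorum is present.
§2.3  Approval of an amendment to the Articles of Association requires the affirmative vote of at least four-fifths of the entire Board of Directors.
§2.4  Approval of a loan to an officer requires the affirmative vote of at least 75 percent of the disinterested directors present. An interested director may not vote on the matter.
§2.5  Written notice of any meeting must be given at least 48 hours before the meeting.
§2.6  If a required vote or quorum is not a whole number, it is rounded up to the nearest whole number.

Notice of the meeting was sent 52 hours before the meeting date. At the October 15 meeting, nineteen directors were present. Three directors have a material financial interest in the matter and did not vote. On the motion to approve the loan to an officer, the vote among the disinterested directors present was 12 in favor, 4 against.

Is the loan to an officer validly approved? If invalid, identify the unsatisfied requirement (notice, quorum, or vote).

Notice: 52 hours given; 48 required (52 ≥ 48). Satisfied.
Quorum: 19 present (interested directors count toward quorum); quorum is 10. Satisfied.
Vote: the loan to an officer requires three-fourths of the disinterested directors present (19 − 3 = 16). 3/4 of 16 = 12, so 12 affirmative votes are needed; 12 voted in favor. Satisfied.

Valid — all requirements satisfied.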